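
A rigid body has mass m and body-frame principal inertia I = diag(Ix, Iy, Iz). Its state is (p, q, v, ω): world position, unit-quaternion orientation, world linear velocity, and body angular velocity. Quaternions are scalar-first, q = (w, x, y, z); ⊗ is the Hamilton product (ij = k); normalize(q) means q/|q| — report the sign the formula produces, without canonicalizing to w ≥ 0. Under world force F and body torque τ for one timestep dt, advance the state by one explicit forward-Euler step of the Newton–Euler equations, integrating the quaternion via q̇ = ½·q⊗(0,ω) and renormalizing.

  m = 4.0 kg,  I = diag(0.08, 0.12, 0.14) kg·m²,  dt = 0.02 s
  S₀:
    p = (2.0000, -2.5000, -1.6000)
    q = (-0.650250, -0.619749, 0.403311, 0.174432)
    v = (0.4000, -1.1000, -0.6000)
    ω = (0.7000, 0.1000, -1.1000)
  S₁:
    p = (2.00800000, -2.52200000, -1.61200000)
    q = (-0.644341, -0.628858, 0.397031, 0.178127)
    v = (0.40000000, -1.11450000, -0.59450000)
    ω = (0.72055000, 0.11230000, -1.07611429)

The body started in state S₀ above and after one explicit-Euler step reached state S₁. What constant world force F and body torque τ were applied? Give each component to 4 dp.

F = (0.0000, -2.9000, 1.1000)
τ = (0.0800, 0.1200, 0.1700)

v₁ − v₀ = (0.00000000, -0.01450000, 0.00550000)
F = m·Δv/dt = (0.0000, -2.9000, 1.1000)
ω₁ − ω₀ = (0.02055000, 0.01230000, 0.02388571)
precession coupling = (-0.0022, 0.0462, 0.0028)
I·α + gyro = (0.0800, 0.1200, 0.1700)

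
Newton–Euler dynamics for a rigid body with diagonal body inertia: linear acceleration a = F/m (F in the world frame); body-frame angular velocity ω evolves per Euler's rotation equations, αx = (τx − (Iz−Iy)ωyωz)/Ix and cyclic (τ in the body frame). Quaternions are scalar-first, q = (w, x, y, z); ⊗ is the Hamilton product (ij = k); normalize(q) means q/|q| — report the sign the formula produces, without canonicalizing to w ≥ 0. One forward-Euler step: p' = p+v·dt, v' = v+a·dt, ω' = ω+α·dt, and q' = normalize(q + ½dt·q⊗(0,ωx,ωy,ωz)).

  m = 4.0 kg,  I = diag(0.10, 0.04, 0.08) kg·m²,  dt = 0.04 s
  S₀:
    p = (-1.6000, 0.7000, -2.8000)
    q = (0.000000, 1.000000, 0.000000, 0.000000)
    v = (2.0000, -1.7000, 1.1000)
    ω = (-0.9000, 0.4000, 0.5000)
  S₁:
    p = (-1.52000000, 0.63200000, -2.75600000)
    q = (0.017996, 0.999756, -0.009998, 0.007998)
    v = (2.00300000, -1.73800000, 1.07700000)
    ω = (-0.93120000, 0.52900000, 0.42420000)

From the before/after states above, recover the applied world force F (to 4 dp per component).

F = (0.3000, -3.8000, -2.3000)

Δv = v₁−v₀ = (0.00300000, -0.03800000, -0.02300000)
m·(v₁−v₀)/dt = (0.3000, -3.8000, -2.3000)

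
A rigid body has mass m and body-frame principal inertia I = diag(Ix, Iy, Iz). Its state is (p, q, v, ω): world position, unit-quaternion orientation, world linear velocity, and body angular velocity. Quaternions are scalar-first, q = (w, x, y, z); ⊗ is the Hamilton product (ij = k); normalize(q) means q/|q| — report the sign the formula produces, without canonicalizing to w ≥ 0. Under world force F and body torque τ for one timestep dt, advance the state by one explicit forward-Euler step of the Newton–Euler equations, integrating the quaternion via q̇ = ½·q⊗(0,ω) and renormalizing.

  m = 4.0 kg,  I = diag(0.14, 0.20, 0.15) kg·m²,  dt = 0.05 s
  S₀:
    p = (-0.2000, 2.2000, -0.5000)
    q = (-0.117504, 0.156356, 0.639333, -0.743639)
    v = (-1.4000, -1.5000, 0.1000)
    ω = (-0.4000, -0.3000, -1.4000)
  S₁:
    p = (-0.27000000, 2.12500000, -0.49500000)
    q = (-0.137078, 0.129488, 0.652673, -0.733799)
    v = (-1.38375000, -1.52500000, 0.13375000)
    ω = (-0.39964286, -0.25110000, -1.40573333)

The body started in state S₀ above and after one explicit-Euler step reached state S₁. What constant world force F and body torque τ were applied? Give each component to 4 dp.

Δω = ω₁−ω₀ = (0.00035714, 0.04890000, -0.00573333)
I·α + gyro = (-0.0200, 0.1900, -0.0100)
v₁ − v₀ = (0.01625000, -0.02500000, 0.03375000)
F = m·Δv/dt = (1.3000, -2.0000, 2.7000)

F = (1.3000, -2.0000, 2.7000)
τ = (-0.0200, 0.1900, -0.0100)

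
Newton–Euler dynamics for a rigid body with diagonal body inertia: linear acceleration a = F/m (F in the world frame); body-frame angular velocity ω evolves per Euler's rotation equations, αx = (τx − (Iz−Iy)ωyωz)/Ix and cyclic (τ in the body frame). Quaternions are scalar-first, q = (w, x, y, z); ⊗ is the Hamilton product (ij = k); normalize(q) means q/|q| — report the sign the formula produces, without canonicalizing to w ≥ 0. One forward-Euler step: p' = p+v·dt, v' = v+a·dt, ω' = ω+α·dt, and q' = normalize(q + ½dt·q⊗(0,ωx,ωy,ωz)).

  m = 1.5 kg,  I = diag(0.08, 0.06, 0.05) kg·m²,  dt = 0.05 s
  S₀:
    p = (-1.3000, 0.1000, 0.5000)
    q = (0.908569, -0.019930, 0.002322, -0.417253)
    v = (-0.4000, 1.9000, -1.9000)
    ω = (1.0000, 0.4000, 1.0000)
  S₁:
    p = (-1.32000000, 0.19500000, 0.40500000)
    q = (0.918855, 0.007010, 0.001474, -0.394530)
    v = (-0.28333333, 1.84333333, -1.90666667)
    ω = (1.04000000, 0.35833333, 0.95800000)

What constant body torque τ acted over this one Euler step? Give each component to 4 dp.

rate change Δω = (0.04000000, -0.04166667, -0.04200000)
precession coupling = (-0.0040, 0.0300, -0.0080)
τ = I·(Δω/dt) + ω₀×(Iω₀) = (0.0600, -0.0200, -0.0500)

τ = (0.0600, -0.0200, -0.0500)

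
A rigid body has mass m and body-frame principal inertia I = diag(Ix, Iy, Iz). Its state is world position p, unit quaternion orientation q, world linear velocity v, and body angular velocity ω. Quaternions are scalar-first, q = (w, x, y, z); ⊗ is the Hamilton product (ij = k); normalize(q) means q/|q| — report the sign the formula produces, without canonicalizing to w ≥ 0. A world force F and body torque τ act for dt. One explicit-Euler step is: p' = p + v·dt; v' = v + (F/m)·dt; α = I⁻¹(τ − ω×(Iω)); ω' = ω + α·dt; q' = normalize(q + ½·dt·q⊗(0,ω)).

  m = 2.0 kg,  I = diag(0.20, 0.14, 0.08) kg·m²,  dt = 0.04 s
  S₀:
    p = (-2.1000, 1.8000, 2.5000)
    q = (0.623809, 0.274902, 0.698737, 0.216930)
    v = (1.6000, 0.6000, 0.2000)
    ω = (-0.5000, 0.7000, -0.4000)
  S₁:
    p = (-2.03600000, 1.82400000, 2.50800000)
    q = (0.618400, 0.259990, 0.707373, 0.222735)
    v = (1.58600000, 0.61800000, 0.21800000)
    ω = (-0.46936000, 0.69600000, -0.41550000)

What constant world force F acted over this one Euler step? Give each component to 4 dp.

F = (-0.7000, 0.9000, 0.9000)

v₁ − v₀ = (-0.01400000, 0.01800000, 0.01800000)
m·(v₁−v₀)/dt = (-0.7000, 0.9000, 0.9000)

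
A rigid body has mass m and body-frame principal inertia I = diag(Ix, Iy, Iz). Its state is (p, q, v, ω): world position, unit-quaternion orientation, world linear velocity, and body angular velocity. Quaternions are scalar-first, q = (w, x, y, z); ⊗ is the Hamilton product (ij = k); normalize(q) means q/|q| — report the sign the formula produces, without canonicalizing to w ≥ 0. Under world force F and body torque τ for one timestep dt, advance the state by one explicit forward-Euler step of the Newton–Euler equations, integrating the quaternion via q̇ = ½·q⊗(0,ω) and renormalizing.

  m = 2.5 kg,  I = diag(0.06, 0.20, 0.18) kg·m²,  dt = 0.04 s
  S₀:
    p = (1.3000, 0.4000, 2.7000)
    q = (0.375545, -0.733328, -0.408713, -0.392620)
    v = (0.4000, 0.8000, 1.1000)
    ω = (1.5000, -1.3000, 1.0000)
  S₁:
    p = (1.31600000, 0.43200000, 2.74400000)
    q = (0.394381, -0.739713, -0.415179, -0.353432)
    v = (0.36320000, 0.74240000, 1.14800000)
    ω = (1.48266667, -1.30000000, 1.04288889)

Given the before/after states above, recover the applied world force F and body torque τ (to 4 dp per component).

F = (-2.3000, -3.6000, 3.0000)
τ = (0.0000, -0.1800, -0.0800)

velocity change Δv = (-0.03680000, -0.05760000, 0.04800000)
m·(v₁−v₀)/dt = (-2.3000, -3.6000, 3.0000)
Δω = ω₁−ω₀ = (-0.01733333, 0.00000000, 0.04288889)
ω₀×(Iω₀) = (0.0260, -0.1800, -0.2730)
I·α + gyro = (0.0000, -0.1800, -0.0800)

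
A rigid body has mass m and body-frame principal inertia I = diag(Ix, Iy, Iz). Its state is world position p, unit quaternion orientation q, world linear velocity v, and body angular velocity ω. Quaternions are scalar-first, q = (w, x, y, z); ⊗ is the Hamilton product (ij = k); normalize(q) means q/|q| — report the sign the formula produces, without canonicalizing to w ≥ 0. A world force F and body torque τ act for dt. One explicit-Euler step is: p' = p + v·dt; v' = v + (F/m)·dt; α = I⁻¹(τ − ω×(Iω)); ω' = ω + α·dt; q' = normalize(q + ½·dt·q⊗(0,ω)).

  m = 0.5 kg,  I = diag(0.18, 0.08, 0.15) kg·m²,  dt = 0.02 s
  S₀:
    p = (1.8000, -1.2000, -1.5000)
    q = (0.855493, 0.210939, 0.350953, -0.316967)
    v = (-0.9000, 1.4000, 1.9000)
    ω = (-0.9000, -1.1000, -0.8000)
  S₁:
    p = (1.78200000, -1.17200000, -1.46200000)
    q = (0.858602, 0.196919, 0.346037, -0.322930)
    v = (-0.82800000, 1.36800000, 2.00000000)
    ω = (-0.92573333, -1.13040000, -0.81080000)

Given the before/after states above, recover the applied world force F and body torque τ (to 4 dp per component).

Δω = ω₁−ω₀ = (-0.02573333, -0.03040000, -0.01080000)
gyro term ω₀×Iω₀ = (0.0616, 0.0216, -0.0990)
applied torque τ = (-0.1700, -0.1000, -0.1800)
v₁ − v₀ = (0.07200000, -0.03200000, 0.10000000)
m·(v₁−v₀)/dt = (1.8000, -0.8000, 2.5000)

F = (1.8000, -0.8000, 2.5000)
τ = (-0.1700, -0.1000, -0.1800)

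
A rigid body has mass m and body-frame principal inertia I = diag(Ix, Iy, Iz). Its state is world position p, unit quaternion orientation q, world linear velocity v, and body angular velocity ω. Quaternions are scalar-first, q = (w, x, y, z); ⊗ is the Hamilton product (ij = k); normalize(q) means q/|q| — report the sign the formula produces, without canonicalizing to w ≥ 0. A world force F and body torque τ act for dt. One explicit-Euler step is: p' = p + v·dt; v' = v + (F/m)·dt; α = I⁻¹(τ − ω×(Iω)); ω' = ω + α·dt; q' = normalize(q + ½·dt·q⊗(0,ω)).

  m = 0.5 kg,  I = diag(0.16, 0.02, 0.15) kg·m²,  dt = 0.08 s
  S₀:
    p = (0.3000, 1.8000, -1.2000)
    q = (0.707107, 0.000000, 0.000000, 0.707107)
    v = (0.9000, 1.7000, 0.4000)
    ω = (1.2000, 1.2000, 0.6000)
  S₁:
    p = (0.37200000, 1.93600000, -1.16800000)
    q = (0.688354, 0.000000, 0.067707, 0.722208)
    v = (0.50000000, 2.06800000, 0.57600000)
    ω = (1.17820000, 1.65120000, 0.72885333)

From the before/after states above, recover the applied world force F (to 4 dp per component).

Δv = v₁−v₀ = (-0.40000000, 0.36800000, 0.17600000)
applied force F = (-2.5000, 2.3000, 1.1000)

F = (-2.5000, 2.3000, 1.1000)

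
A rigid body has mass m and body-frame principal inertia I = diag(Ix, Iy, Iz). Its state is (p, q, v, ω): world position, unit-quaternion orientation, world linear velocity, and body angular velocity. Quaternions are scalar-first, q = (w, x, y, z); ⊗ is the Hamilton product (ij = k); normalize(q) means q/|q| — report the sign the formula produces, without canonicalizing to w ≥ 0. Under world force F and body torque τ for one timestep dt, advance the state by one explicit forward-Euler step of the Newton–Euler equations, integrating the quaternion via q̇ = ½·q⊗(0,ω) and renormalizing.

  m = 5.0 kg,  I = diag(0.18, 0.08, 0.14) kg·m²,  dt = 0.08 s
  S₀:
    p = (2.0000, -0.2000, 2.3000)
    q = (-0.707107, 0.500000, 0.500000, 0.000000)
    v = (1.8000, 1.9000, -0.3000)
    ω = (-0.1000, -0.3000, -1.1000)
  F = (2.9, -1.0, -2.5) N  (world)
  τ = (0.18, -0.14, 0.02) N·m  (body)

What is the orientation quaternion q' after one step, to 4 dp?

q⊗(0,ω) = (0.2000000, -0.4792893, 0.7621321, 0.6778177)
updated quaternion q' = (-0.6984, 0.4803, 0.5299, 0.0271)

q' = (-0.6984, 0.4803, 0.5299, 0.0271)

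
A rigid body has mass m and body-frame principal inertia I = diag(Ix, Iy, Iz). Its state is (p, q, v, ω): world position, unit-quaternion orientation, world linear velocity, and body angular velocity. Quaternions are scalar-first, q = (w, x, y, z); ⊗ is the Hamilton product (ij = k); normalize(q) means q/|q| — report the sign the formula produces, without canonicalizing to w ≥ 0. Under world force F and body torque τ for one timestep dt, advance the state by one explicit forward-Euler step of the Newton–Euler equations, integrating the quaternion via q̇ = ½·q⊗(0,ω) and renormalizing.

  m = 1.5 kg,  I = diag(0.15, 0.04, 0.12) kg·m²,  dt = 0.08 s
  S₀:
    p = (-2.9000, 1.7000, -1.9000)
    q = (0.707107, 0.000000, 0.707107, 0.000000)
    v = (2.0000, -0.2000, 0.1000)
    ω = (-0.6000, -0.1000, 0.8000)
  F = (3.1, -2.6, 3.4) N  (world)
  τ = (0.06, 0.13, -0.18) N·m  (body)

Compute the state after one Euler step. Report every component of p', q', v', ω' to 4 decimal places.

new position p' = (-2.7400, 1.6840, -1.8920)
v + (F/m)dt = (2.1653, -0.3387, 0.2813)
gyro term ω×Iω = (-0.0064, -0.0144, -0.0066)
α = I⁻¹(τ − ω×Iω) = (0.4427, 3.6100, -1.4450)
ω + α·dt = (-0.5646, 0.1888, 0.6844)
Hamilton product q⊗(0,ω) = (0.0707107, 0.1414214, -0.0707107, 0.9899498)
updated quaternion q' = (0.7094, 0.0057, 0.7037, 0.0396)

p' = (-2.7400, 1.6840, -1.8920)
q' = (0.7094, 0.0057, 0.7037, 0.0396)
v' = (2.1653, -0.3387, 0.2813)
ω' = (-0.5646, 0.1888, 0.6844)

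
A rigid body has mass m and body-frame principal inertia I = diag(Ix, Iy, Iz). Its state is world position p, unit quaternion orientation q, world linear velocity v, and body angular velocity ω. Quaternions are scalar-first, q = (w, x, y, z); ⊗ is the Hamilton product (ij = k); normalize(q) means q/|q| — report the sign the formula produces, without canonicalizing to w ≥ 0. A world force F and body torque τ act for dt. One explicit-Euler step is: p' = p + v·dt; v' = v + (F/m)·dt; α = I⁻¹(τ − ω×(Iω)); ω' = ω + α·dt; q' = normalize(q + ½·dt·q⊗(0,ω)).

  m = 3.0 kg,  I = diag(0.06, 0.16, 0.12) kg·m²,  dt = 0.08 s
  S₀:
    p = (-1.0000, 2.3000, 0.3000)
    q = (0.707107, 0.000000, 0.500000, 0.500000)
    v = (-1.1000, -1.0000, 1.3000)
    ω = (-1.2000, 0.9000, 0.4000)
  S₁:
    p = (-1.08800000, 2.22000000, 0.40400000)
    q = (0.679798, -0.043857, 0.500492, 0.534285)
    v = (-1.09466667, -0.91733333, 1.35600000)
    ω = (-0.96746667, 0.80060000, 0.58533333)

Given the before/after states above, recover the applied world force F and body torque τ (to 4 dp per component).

F = (0.2000, 3.1000, 2.1000)
τ = (0.1600, -0.1700, 0.1700)

ω₁ − ω₀ = (0.23253333, -0.09940000, 0.18533333)
τ = I·(Δω/dt) + ω₀×(Iω₀) = (0.1600, -0.1700, 0.1700)
Δv = v₁−v₀ = (0.00533333, 0.08266667, 0.05600000)
applied force F = (0.2000, 3.1000, 2.1000)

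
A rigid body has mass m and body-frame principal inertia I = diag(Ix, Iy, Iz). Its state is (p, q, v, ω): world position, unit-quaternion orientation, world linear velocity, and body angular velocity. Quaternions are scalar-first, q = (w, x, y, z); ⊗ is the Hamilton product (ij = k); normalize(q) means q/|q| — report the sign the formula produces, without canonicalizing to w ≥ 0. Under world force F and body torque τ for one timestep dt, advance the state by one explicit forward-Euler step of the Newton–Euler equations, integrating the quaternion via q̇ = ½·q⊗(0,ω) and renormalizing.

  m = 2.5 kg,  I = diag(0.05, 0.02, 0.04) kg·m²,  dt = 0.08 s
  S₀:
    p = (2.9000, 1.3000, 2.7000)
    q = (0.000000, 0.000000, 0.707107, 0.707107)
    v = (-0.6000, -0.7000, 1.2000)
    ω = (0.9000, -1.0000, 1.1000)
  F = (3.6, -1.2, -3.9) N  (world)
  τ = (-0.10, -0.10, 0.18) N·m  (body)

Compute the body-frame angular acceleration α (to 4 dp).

gyro term ω×Iω = (-0.0220, 0.0099, 0.0270)
α = I⁻¹(τ − ω×Iω) = (-1.5600, -5.4950, 3.8250)

α = (-1.5600, -5.4950, 3.8250)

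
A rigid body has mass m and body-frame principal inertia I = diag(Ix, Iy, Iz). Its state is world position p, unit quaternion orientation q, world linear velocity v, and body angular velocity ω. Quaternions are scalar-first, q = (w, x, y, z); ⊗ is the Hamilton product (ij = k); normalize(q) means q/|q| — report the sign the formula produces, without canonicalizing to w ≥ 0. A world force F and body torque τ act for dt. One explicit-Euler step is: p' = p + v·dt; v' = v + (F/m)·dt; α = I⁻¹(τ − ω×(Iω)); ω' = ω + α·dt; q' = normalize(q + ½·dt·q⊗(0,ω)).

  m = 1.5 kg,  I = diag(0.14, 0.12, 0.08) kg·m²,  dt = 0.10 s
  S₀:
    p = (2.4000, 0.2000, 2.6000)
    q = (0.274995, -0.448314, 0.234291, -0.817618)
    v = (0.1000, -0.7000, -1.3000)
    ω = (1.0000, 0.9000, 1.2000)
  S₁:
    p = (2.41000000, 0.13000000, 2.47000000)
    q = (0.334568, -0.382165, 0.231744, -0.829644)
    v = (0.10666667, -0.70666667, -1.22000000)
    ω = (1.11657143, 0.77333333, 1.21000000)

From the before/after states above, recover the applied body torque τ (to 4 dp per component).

ω₁ − ω₀ = (0.11657143, -0.12666667, 0.01000000)
ω₀×(Iω₀) = (-0.0432, 0.0720, -0.0180)
τ = I·(Δω/dt) + ω₀×(Iω₀) = (0.1200, -0.0800, -0.0100)

τ = (0.1200, -0.0800, -0.0100)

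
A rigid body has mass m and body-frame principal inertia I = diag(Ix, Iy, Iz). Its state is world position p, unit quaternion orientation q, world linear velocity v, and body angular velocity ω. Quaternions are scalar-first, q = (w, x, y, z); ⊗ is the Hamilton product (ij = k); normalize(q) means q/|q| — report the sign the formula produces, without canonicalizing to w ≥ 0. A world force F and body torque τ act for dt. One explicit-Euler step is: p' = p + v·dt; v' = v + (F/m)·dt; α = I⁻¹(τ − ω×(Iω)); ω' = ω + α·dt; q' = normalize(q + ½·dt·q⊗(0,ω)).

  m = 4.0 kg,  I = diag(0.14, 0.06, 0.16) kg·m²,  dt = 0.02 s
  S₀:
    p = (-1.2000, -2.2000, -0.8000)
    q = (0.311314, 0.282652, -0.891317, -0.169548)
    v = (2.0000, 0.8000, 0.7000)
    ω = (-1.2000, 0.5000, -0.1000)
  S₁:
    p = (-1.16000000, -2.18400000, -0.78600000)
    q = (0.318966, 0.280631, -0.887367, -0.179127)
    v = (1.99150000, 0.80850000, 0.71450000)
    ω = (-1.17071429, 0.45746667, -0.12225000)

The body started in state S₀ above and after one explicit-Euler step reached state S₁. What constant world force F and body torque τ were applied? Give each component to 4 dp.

v₁ − v₀ = (-0.00850000, 0.00850000, 0.01450000)
F = m·Δv/dt = (-1.7000, 1.7000, 2.9000)
Δω = ω₁−ω₀ = (0.02928571, -0.04253333, -0.02225000)
ω₀×(Iω₀) = (-0.0050, -0.0024, 0.0480)
applied torque τ = (0.2000, -0.1300, -0.1300)

F = (-1.7000, 1.7000, 2.9000)
τ = (0.2000, -0.1300, -0.1300)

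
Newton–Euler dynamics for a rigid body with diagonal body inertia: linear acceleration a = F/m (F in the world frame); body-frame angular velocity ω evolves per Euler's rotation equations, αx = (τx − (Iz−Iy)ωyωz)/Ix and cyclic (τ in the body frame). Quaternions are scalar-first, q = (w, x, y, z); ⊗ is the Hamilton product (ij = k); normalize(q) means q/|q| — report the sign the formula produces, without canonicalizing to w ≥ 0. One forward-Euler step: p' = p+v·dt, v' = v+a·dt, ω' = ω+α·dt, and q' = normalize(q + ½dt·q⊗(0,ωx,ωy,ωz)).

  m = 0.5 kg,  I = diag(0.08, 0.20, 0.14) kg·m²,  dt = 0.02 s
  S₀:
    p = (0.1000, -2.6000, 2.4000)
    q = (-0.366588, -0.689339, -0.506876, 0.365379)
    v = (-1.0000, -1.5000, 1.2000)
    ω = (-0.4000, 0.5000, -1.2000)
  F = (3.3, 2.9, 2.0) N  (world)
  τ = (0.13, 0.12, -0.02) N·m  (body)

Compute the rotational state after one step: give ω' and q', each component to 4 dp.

gyro term ω×Iω = (0.0360, -0.0288, -0.0240)
α = I⁻¹(τ − ω×Iω) = (1.1750, 0.7440, 0.0286)
new body rate ω' = (-0.3765, 0.5149, -1.1994)
Hamilton product q⊗(0,ω) = (0.4161572, 0.5721969, -1.1566524, -0.1075143)
q + ½dt·q⊗(0,ω), renormalized = (-0.3624, -0.6836, -0.5184, 0.3643)

ω' = (-0.3765, 0.5149, -1.1994)
q' = (-0.3624, -0.6836, -0.5184, 0.3643)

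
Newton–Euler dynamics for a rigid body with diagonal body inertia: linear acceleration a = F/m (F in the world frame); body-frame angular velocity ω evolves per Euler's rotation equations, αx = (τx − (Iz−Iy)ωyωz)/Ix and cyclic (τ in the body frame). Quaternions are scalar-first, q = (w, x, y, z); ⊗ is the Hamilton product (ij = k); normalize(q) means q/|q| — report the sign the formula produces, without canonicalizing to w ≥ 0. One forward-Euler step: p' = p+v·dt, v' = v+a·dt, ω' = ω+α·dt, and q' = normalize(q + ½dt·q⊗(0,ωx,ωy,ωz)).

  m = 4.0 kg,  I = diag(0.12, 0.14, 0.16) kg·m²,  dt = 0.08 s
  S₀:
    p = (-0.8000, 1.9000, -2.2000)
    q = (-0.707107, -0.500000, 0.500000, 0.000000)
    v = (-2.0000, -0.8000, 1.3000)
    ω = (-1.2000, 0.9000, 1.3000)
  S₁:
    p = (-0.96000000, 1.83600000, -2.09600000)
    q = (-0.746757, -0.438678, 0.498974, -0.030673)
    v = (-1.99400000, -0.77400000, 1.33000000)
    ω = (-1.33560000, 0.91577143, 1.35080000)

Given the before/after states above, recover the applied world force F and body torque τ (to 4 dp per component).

Δv = v₁−v₀ = (0.00600000, 0.02600000, 0.03000000)
F = m·Δv/dt = (0.3000, 1.3000, 1.5000)
Δω = ω₁−ω₀ = (-0.13560000, 0.01577143, 0.05080000)
I·α + gyro = (-0.1800, 0.0900, 0.0800)

F = (0.3000, 1.3000, 1.5000)
τ = (-0.1800, 0.0900, 0.0800)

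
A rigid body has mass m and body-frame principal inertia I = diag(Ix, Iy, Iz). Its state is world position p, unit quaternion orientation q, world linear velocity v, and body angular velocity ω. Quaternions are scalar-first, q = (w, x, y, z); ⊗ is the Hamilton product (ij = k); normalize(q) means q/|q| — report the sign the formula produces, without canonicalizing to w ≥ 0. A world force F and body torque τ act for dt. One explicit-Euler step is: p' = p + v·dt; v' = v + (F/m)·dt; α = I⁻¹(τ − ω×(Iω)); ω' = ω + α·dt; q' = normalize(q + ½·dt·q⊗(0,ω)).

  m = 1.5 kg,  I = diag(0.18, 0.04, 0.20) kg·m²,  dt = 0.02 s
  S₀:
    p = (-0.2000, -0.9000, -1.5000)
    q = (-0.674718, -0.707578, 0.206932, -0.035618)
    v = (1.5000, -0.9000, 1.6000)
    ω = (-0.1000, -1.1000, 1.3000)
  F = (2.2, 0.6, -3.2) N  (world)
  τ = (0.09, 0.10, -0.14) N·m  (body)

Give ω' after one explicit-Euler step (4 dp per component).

ω×(Iω) gyroscopic = (-0.2288, 0.0026, -0.0154)
angular accel α = (1.7711, 2.4350, -0.6230)
new body rate ω' = (-0.0646, -1.0513, 1.2875)

ω' = (-0.0646, -1.0513, 1.2875)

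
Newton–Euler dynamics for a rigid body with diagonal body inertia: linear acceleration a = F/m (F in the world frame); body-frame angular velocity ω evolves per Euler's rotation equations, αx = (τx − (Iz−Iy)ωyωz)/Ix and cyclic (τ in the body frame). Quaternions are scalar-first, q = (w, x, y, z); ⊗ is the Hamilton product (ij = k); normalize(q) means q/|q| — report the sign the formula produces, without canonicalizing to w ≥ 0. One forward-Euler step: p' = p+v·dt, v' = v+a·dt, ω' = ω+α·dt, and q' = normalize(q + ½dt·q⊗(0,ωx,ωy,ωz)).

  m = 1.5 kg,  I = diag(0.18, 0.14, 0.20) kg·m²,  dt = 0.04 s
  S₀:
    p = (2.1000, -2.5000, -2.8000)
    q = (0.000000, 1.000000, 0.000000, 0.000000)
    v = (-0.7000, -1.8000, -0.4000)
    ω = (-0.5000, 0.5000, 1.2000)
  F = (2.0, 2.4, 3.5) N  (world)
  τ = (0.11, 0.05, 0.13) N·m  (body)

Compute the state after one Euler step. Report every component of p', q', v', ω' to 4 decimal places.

p' = (2.0720, -2.5720, -2.8160)
q' = (0.0100, 0.9996, -0.0240, 0.0100)
v' = (-0.6467, -1.7360, -0.3067)
ω' = (-0.4836, 0.5109, 1.2240)

gyro term ω×Iω = (0.0360, 0.0120, 0.0100)
α = I⁻¹(τ − ω×Iω) = (0.4111, 0.2714, 0.6000)
ω + α·dt = (-0.4836, 0.5109, 1.2240)
q⊗(0,ω) = (0.5000000, 0.0000000, -1.2000000, 0.5000000)
updated quaternion q' = (0.0100, 0.9996, -0.0240, 0.0100)
a = (1.3333, 1.6000, 2.3333)
p' = p + v·dt = (2.0720, -2.5720, -2.8160)
v' = v + a·dt = (-0.6467, -1.7360, -0.3067)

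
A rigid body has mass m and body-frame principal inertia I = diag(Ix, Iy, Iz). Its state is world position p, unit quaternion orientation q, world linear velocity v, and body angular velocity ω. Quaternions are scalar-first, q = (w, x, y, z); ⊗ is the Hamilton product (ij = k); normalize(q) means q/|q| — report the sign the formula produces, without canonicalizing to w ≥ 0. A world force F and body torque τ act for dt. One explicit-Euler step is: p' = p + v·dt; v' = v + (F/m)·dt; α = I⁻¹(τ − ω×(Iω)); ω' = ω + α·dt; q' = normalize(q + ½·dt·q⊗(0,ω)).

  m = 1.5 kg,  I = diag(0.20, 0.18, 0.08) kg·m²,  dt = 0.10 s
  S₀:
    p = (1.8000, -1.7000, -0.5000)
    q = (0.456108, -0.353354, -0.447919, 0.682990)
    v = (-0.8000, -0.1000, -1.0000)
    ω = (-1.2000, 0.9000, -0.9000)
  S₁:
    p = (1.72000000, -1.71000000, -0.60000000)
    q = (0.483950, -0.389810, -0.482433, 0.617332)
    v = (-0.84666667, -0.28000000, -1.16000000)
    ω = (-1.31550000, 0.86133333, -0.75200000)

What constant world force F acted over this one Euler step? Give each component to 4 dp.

F = (-0.7000, -2.7000, -2.4000)

velocity change Δv = (-0.04666667, -0.18000000, -0.16000000)
m·(v₁−v₀)/dt = (-0.7000, -2.7000, -2.4000)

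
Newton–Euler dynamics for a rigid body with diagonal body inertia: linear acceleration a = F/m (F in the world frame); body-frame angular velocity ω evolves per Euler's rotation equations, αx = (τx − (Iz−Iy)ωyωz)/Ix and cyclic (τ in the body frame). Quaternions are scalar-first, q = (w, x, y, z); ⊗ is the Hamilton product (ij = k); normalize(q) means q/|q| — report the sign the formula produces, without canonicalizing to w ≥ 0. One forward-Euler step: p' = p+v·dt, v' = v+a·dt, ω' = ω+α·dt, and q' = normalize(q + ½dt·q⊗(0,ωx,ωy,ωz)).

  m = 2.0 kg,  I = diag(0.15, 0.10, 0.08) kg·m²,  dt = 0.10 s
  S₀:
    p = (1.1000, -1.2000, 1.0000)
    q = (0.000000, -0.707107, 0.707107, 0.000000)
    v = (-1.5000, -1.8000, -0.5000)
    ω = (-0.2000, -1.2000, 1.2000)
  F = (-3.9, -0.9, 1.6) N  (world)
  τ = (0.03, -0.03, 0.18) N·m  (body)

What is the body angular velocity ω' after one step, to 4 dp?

ω' = (-0.1992, -1.2132, 1.4400)

α = I⁻¹(τ − ω×Iω) = (0.0080, -0.1320, 2.4000)
new body rate ω' = (-0.1992, -1.2132, 1.4400)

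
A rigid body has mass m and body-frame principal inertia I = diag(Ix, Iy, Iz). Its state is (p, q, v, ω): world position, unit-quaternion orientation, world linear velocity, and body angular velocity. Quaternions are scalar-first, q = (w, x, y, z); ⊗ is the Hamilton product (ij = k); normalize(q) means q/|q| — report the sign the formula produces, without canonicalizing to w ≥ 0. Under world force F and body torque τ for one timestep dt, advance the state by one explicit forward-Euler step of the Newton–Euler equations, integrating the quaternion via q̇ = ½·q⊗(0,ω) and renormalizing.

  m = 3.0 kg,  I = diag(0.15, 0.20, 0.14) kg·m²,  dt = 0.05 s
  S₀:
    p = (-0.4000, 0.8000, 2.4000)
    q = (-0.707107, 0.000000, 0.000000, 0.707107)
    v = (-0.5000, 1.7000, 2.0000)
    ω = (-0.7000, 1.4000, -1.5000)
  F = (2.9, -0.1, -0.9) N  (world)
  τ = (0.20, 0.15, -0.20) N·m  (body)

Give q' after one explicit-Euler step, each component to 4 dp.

q' = (-0.6796, -0.0124, -0.0371, 0.7325)

q⊗(0,ω) = (1.0606605, -0.4949749, -1.4849247, 1.0606605)
q' = normalize(q + ½dt·q⊗(0,ω)) = (-0.6796, -0.0124, -0.0371, 0.7325)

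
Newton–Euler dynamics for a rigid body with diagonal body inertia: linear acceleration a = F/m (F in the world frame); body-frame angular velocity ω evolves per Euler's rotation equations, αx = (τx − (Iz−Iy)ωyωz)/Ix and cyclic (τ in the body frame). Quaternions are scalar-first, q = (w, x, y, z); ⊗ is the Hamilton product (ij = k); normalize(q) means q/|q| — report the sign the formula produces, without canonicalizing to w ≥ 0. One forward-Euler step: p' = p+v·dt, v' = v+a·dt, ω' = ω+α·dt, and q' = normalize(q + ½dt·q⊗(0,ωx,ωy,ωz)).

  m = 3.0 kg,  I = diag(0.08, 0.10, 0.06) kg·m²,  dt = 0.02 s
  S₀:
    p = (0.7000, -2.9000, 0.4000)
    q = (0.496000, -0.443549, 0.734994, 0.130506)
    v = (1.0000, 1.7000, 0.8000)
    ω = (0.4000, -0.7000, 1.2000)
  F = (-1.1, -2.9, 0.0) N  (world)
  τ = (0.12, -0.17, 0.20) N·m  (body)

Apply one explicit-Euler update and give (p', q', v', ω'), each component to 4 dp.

p' = (0.7200, -2.8660, 0.4160)
q' = (0.5013, -0.4318, 0.7373, 0.1366)
v' = (0.9927, 1.6807, 0.8000)
ω' = (0.4216, -0.7359, 1.2685)

new position p' = (0.7200, -2.8660, 0.4160)
new velocity v' = (0.9927, 1.6807, 0.8000)
ω×(Iω) gyroscopic = (0.0336, 0.0096, -0.0056)
α = I⁻¹(τ − ω×Iω) = (1.0800, -1.7960, 3.4267)
new body rate ω' = (0.4216, -0.7359, 1.2685)
Hamilton product q⊗(0,ω) = (0.5353082, 1.1717470, 0.2372612, 0.6116867)
q + ½dt·q⊗(0,ω), renormalized = (0.5013, -0.4318, 0.7373, 0.1366)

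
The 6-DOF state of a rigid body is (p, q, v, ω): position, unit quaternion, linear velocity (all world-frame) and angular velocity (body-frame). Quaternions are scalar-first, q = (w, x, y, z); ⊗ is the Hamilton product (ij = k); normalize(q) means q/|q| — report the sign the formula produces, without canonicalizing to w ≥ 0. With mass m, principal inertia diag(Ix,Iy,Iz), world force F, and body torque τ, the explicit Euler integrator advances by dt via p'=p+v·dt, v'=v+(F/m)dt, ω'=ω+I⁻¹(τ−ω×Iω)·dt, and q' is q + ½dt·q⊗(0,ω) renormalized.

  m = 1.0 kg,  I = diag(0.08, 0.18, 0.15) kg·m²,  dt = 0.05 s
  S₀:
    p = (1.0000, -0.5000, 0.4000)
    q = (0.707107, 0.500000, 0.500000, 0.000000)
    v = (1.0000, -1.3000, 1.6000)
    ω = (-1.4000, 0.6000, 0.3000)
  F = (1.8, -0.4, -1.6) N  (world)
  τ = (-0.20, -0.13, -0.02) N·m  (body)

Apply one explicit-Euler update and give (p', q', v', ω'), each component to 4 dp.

p' = (1.0500, -0.5650, 0.4800)
q' = (0.7166, 0.4786, 0.5065, 0.0303)
v' = (1.0900, -1.3200, 1.5200)
ω' = (-1.5216, 0.5557, 0.3213)

α = I⁻¹(τ − ω×Iω) = (-2.4325, -0.8856, 0.4267)
ω' = ω + α·dt = (-1.5216, 0.5557, 0.3213)
q⊗(0,ω) = (0.4000000, -0.8399498, 0.2742642, 1.2121321)
updated quaternion q' = (0.7166, 0.4786, 0.5065, 0.0303)
new position p' = (1.0500, -0.5650, 0.4800)
v + (F/m)dt = (1.0900, -1.3200, 1.5200)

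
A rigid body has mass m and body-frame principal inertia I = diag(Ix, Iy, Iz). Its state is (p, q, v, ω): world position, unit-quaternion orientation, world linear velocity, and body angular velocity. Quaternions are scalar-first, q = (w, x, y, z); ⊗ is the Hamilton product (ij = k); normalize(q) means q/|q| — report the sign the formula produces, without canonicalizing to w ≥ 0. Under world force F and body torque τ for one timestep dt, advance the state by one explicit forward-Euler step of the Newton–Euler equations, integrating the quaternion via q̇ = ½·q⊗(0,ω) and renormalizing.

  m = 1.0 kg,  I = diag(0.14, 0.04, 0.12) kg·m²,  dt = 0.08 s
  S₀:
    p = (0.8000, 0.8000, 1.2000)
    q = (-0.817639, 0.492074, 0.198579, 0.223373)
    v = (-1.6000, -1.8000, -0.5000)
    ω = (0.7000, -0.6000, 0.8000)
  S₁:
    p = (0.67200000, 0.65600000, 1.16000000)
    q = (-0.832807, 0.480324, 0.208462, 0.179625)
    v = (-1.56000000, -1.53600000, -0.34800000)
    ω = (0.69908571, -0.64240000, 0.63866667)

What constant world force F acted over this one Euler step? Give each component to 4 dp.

F = (0.5000, 3.3000, 1.9000)

velocity change Δv = (0.04000000, 0.26400000, 0.15200000)
F = m·Δv/dt = (0.5000, 3.3000, 1.9000)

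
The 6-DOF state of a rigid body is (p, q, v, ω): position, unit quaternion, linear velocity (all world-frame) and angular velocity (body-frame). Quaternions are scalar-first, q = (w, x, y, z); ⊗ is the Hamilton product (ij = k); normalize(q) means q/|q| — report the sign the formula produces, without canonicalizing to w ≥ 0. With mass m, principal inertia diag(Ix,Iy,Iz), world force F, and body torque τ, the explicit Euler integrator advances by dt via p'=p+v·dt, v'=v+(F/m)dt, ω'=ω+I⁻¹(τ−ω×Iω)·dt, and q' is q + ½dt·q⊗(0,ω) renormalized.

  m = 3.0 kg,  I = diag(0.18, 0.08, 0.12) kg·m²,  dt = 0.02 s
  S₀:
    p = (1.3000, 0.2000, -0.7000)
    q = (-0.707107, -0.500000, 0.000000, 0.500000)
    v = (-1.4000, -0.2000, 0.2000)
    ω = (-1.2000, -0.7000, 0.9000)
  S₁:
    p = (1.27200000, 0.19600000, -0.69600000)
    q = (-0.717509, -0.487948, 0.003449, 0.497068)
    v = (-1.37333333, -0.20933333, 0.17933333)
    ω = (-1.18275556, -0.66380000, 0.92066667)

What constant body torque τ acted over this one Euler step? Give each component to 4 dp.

Δω = ω₁−ω₀ = (0.01724444, 0.03620000, 0.02066667)
I·α + gyro = (0.1300, 0.0800, 0.0400)

τ = (0.1300, 0.0800, 0.0400)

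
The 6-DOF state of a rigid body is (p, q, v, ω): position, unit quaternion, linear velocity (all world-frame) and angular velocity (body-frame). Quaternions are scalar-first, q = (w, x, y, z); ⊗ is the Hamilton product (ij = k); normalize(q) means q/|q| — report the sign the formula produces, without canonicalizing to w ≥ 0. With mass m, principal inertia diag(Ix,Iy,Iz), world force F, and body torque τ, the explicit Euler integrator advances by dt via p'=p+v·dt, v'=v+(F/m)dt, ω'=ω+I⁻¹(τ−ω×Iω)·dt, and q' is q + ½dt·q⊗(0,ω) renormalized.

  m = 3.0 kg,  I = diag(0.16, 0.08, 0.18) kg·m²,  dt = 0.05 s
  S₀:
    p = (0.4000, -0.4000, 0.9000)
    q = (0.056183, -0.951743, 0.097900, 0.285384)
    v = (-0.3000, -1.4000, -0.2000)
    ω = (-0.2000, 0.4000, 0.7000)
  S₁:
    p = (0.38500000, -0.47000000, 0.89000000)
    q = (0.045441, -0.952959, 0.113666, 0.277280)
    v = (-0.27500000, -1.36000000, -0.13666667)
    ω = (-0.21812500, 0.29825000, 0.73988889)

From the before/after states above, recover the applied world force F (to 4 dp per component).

F = (1.5000, 2.4000, 3.8000)

v₁ − v₀ = (0.02500000, 0.04000000, 0.06333333)
applied force F = (1.5000, 2.4000, 3.8000)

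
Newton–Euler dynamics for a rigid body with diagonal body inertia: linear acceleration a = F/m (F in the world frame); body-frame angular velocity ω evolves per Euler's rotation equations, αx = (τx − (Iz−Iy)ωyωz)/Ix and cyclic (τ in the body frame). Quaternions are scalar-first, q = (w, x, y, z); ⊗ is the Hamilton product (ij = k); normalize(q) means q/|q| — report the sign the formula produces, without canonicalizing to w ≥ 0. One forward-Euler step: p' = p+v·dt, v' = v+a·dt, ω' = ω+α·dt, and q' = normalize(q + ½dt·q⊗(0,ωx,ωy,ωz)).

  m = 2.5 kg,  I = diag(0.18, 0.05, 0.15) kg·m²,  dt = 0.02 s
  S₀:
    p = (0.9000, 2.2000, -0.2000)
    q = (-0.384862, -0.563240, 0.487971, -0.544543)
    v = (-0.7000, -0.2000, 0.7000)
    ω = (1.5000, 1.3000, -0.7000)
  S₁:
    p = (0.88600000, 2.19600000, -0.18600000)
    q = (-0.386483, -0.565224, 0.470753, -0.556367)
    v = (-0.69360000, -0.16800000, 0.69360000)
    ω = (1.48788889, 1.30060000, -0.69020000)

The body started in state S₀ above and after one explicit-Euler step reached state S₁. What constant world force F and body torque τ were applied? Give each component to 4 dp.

F = (0.8000, 4.0000, -0.8000)
τ = (-0.2000, -0.0300, -0.1800)

Δω = ω₁−ω₀ = (-0.01211111, 0.00060000, 0.00980000)
τ = I·(Δω/dt) + ω₀×(Iω₀) = (-0.2000, -0.0300, -0.1800)
v₁ − v₀ = (0.00640000, 0.03200000, -0.00640000)
m·(v₁−v₀)/dt = (0.8000, 4.0000, -0.8000)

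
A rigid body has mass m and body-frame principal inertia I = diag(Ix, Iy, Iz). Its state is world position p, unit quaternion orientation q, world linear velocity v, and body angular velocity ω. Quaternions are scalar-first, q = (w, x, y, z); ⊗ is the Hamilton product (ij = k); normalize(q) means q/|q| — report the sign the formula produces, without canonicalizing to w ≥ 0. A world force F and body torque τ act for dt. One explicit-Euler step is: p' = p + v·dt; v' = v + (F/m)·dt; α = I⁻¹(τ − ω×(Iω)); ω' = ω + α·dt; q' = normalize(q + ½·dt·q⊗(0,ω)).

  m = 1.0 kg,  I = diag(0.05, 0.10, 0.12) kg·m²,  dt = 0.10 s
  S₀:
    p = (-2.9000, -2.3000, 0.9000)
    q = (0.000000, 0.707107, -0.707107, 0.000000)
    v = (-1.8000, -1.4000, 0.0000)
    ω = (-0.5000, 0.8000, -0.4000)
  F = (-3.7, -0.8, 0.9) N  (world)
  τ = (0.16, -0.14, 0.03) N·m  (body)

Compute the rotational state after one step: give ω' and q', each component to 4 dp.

(τ − ω×Iω)/I = (3.3280, -1.2600, 0.4167)
new body rate ω' = (-0.1672, 0.6740, -0.3583)
Hamilton product q⊗(0,ω) = (0.9192391, 0.2828428, 0.2828428, 0.2121321)
q' = normalize(q + ½dt·q⊗(0,ω)) = (0.0459, 0.7203, -0.6921, 0.0106)

ω' = (-0.1672, 0.6740, -0.3583)
q' = (0.0459, 0.7203, -0.6921, 0.0106)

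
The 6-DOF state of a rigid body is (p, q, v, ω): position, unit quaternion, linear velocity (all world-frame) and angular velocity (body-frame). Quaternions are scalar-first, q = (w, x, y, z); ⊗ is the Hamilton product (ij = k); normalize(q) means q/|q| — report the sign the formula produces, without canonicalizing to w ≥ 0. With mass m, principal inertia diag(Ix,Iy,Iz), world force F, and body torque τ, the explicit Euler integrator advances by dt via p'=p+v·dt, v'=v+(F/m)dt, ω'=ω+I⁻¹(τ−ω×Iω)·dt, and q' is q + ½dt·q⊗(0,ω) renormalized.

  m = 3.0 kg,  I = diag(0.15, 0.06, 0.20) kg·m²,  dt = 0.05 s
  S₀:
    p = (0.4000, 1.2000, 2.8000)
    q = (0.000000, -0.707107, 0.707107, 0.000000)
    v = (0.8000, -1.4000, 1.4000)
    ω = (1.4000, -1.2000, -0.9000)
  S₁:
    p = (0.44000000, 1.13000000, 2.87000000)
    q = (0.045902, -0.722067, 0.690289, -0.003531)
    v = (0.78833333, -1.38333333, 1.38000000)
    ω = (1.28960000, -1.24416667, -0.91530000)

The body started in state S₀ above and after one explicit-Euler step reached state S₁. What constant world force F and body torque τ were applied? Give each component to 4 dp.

Δv = v₁−v₀ = (-0.01166667, 0.01666667, -0.02000000)
applied force F = (-0.7000, 1.0000, -1.2000)
ω₁ − ω₀ = (-0.11040000, -0.04416667, -0.01530000)
applied torque τ = (-0.1800, 0.0100, 0.0900)

F = (-0.7000, 1.0000, -1.2000)
τ = (-0.1800, 0.0100, 0.0900)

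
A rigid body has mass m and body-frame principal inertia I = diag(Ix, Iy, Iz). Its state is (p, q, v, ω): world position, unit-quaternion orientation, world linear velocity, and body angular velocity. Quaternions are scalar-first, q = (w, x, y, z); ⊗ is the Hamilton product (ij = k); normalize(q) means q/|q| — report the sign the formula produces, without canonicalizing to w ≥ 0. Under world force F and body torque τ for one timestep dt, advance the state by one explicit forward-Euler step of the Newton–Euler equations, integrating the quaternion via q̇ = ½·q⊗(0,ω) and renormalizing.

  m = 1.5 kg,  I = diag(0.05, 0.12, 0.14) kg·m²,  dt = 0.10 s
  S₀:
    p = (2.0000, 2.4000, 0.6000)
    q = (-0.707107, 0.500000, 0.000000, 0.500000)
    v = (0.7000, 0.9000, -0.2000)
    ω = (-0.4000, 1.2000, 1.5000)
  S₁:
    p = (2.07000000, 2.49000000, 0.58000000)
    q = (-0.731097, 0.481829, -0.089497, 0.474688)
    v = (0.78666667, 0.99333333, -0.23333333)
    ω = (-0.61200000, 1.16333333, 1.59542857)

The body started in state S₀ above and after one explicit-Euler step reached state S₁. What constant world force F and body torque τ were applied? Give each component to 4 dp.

F = (1.3000, 1.4000, -0.5000)
τ = (-0.0700, 0.0100, 0.1000)

Δv = v₁−v₀ = (0.08666667, 0.09333333, -0.03333333)
m·(v₁−v₀)/dt = (1.3000, 1.4000, -0.5000)
ω₁ − ω₀ = (-0.21200000, -0.03666667, 0.09542857)
I·α + gyro = (-0.0700, 0.0100, 0.1000)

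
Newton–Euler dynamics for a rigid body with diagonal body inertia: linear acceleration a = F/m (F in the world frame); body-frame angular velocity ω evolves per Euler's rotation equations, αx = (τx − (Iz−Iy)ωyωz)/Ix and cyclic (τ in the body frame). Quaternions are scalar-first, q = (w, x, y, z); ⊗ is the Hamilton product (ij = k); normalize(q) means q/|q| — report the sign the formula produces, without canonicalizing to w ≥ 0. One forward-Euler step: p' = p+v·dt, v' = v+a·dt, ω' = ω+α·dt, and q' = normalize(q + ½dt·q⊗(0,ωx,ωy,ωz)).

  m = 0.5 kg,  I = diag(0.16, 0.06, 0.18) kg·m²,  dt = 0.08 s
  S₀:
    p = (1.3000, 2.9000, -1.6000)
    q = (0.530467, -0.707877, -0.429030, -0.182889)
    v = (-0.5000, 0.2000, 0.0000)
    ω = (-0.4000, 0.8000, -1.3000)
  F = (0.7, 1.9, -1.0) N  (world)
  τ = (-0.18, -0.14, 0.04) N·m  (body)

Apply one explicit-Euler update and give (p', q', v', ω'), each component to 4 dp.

(τ − ω×Iω)/I = (-0.3450, -2.1600, 0.0444)
ω + α·dt = (-0.4276, 0.6272, -1.2964)
q⊗(0,ω) = (-0.1776825, 0.4918634, -0.4227109, -1.4275207)
q' = normalize(q + ½dt·q⊗(0,ω)) = (0.5223, -0.6868, -0.4451, -0.2395)
a = F/m = (1.4000, 3.8000, -2.0000)
p + v·dt = (1.2600, 2.9160, -1.6000)
v' = v + a·dt = (-0.3880, 0.5040, -0.1600)

p' = (1.2600, 2.9160, -1.6000)
q' = (0.5223, -0.6868, -0.4451, -0.2395)
v' = (-0.3880, 0.5040, -0.1600)
ω' = (-0.4276, 0.6272, -1.2964)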